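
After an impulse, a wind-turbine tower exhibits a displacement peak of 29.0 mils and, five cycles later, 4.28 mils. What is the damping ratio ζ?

0.0608

Logarithmic decrement δ = (1/n)·ln(x₀/x_n) = (1/5)·ln(29.0/4.28) = (1/5)·ln(6.776) = 0.3827.
ζ = δ/√(4π² + δ²) = 0.3827/√(39.48 + 0.146) = 0.3827/6.295 = 0.06079.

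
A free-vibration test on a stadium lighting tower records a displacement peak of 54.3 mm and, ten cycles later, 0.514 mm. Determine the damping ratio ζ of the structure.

Logarithmic decrement δ = (1/n)·ln(x₀/x_n) = (1/10)·ln(54.3/0.514) = (1/10)·ln(105.6) = 0.4660.
ζ = δ/√(4π² + δ²) = 0.4660/√(39.48 + 0.217) = 0.4660/6.300 = 0.07396.

0.0740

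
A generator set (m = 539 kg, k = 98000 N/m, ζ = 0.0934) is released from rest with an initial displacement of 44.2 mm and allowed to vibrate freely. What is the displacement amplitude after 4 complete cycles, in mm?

Logarithmic decrement δ = 2πζ/√(1 − ζ²) = 2π × 0.09340/√(1 − 0.00872) = 0.5894.
After n cycles, x_n/x₀ = e^(−nδ), so x_4 = 44.2 × e^(−4 × 0.5894) = 44.2 × 0.09464 = 4.183 mm.

4.18 mm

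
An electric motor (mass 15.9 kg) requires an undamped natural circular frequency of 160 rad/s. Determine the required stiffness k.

407000 N/m

k = m·ω_n² = 15.9 × 160.0² = 15.9 × 25600 = 407000 N/m.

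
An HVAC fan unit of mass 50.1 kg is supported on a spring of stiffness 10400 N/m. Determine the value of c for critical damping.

1440 N·s/m

c_c = 2√(k·m) = 2√(10400 × 50.1) = 2 × 721.8 = 1444 N·s/m.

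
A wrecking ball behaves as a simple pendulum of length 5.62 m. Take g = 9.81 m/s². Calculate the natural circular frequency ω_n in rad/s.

For a simple pendulum ω_n = √(g/L) = √(9.81/5.62) = √1.746 = 1.321 rad/s.

1.32 rad/s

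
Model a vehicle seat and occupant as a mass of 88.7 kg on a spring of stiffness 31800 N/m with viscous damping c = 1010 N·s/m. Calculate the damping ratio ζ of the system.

ω_n = √(k/m) = √(31800/88.7) = 18.93 rad/s.
Critical damping c_c = 2√(k·m) = 2√(31800 × 88.7) = 3359 N·s/m, so ζ = c/c_c = 1010/3359 = 0.3007.

0.301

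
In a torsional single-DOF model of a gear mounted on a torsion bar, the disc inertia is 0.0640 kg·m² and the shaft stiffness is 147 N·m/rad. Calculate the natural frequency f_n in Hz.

7.63 Hz

ω_n = √(k_t/J) = √(147/0.0640) = √2297 = 47.93 rad/s.
f_n = ω_n/(2π) = 47.93/6.283 = 7.628 Hz.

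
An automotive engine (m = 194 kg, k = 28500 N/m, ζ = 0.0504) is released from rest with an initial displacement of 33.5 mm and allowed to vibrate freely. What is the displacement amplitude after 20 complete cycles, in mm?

0.0590 mm

Logarithmic decrement δ = 2πζ/√(1 − ζ²) = 2π × 0.05040/√(1 − 0.00254) = 0.3171.
After n cycles, x_n/x₀ = e^(−nδ), so x_20 = 33.5 × e^(−20 × 0.3171) = 33.5 × 0.001762 = 0.05901 mm.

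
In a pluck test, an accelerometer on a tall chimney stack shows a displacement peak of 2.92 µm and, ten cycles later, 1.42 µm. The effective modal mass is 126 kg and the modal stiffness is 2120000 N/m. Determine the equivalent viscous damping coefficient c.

375 N·s/m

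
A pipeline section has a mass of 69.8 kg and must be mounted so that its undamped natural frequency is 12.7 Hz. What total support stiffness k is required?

ω_n = 2πf_n = 2π × 12.7 = 79.80 rad/s.
k = m·ω_n² = 69.8 × 79.80² = 69.8 × 6367 = 444400 N/m.

444000 N/m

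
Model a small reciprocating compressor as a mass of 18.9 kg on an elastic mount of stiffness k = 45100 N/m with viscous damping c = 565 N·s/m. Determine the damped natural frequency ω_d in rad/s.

46.5 rad/s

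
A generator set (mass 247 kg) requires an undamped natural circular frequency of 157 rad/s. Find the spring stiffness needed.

6090000 N/m

k = m·ω_n² = 247 × 157.0² = 247 × 24650 = 6088000 N/m.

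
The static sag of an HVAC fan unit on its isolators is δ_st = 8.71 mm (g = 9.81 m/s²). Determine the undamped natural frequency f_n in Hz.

ω_n = √(g/δ_st) = √(9.81/0.00871) = √1126 = 33.56 rad/s.
f_n = ω_n/(2π) = 33.56/6.283 = 5.341 Hz.

5.34 Hz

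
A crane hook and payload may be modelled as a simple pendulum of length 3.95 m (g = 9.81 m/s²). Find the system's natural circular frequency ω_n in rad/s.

1.58 rad/s

For a simple pendulum ω_n = √(g/L) = √(9.81/3.95) = √2.484 = 1.576 rad/s.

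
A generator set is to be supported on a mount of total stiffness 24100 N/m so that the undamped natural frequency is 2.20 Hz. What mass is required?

ω_n = 2πf_n = 2π × 2.20 = 13.82 rad/s.
m = k/ω_n² = 24100/13.82² = 24100/191.1 = 126.1 kg.

126 kg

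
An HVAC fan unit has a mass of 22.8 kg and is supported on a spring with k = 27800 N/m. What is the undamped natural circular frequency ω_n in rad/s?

ω_n = √(k/m) = √(27800/22.8) = √1219 = 34.92 rad/s.

34.9 rad/s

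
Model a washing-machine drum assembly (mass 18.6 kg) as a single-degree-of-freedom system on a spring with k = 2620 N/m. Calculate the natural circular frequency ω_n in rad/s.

11.9 rad/s

ω_n = √(k/m) = √(2620/18.6) = √140.9 = 11.87 rad/s.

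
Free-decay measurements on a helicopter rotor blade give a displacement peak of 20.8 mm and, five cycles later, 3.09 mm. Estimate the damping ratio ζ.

Logarithmic decrement δ = (1/n)·ln(x₀/x_n) = (1/5)·ln(20.8/3.09) = (1/5)·ln(6.731) = 0.3814.
ζ = δ/√(4π² + δ²) = 0.3814/√(39.48 + 0.145) = 0.3814/6.295 = 0.06058.

0.0606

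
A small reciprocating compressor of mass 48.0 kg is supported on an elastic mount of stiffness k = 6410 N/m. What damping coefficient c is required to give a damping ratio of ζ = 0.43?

477 N·s/m

c_c = 2√(k·m) = 2√(6410 × 48.0) = 1109 N·s/m.
c = ζ·c_c = 0.43 × 1109 = 477.0 N·s/m.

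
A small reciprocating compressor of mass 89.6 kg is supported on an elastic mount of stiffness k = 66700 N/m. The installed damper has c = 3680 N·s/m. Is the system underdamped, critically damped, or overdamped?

c_c = 2√(k·m) = 4889 N·s/m; ζ = c/c_c = 3680/4889 = 0.753.
Since ζ < 1 the system is underdamped.

underdamped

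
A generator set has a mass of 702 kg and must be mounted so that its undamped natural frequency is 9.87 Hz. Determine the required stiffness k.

ω_n = 2πf_n = 2π × 9.87 = 62.02 rad/s.
k = m·ω_n² = 702 × 62.02² = 702 × 3846 = 2700000 N/m.

2700000 N/m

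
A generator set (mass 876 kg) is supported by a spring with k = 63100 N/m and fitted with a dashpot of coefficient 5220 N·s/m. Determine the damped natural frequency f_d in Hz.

ω_n = √(k/m) = √(63100/876) = 8.487 rad/s.
Critical damping c_c = 2√(k·m) = 2√(63100 × 876) = 14870 N·s/m, so ζ = c/c_c = 5220/14870 = 0.3511.
ω_d = ω_n√(1 − ζ²) = 8.487 × √(1 − 0.123) = 7.947 rad/s.
f_d = ω_d/(2π) = 1.265 Hz.

1.26 Hz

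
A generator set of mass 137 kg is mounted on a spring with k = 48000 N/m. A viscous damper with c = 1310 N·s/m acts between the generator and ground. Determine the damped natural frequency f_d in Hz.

2.88 Hz

ω_n = √(k/m) = √(48000/137) = 18.72 rad/s.
Critical damping c_c = 2√(k·m) = 2√(48000 × 137) = 5129 N·s/m, so ζ = c/c_c = 1310/5129 = 0.2554.
ω_d = ω_n√(1 − ζ²) = 18.72 × √(1 − 0.0652) = 18.10 rad/s.
f_d = ω_d/(2π) = 2.880 Hz.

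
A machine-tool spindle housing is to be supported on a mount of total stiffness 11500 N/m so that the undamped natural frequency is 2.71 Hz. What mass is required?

39.7 kg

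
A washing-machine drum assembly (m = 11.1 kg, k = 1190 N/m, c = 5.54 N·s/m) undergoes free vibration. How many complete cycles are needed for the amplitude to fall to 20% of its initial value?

ζ = c/(2√(km)) = 5.54/(2√(1190 × 11.1)) = 5.54/229.9 = 0.02410.
Logarithmic decrement δ = 2πζ/√(1 − ζ²) = 2π × 0.02410/√(1 − 0.000581) = 0.1515.
x_n/x₀ = e^(−nδ) ≤ 0.2; take ln: n ≥ ln(1/0.2)/δ = 1.609/0.1515 = 10.62.
So 11 complete cycles are required.

11 cycles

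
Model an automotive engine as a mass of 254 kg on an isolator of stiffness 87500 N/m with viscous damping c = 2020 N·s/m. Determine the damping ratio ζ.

0.214

ω_n = √(k/m) = √(87500/254) = 18.56 rad/s.
Critical damping c_c = 2√(k·m) = 2√(87500 × 254) = 9429 N·s/m, so ζ = c/c_c = 2020/9429 = 0.2142.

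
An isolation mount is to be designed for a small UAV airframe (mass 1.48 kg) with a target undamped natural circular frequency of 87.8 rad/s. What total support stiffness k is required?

k = m·ω_n² = 1.48 × 87.80² = 1.48 × 7709 = 11410 N/m.

11400 N/m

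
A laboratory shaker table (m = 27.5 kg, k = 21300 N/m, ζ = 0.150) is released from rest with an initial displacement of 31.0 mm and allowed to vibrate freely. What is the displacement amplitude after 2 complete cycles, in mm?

Logarithmic decrement δ = 2πζ/√(1 − ζ²) = 2π × 0.1500/√(1 − 0.0225) = 0.9533.
After n cycles, x_n/x₀ = e^(−nδ), so x_2 = 31.0 × e^(−2 × 0.9533) = 31.0 × 0.1486 = 4.606 mm.

4.61 mm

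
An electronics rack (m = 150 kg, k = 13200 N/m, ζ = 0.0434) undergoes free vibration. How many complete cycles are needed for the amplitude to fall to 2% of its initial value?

Logarithmic decrement δ = 2πζ/√(1 − ζ²) = 2π × 0.04340/√(1 − 0.00188) = 0.2729.
x_n/x₀ = e^(−nδ) ≤ 0.02; take ln: n ≥ ln(1/0.02)/δ = 3.912/0.2729 = 14.33.
So 15 complete cycles are required.

15 cycles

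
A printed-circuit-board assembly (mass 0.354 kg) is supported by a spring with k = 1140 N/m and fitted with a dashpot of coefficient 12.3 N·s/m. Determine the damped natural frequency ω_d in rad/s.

54.0 rad/s

ω_n = √(k/m) = √(1140/0.354) = 56.75 rad/s.
Critical damping c_c = 2√(k·m) = 2√(1140 × 0.354) = 40.18 N·s/m, so ζ = c/c_c = 12.3/40.18 = 0.3061.
ω_d = ω_n√(1 − ζ²) = 56.75 × √(1 − 0.0937) = 54.02 rad/s.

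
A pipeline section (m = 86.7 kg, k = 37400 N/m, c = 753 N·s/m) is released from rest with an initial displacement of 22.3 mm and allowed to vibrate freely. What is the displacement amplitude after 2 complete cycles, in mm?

1.52 mm

ζ = c/(2√(km)) = 753/(2√(37400 × 86.7)) = 753/3601 = 0.2091.
Logarithmic decrement δ = 2πζ/√(1 − ζ²) = 2π × 0.2091/√(1 − 0.0437) = 1.343.
After n cycles, x_n/x₀ = e^(−nδ), so x_2 = 22.3 × e^(−2 × 1.343) = 22.3 × 0.06810 = 1.519 mm.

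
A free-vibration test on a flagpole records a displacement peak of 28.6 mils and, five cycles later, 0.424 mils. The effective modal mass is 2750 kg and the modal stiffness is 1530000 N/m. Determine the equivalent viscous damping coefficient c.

Logarithmic decrement δ = (1/n)·ln(x₀/x_n) = (1/5)·ln(28.6/0.424) = (1/5)·ln(67.45) = 0.8423.
ζ = δ/√(4π² + δ²) = 0.8423/√(39.48 + 0.709) = 0.8423/6.339 = 0.1329.
c = ζ · 2√(km) = 0.1329 × 2√(1530000 × 2750) = 0.1329 × 129700 = 17240 N·s/m.

17200 N·s/m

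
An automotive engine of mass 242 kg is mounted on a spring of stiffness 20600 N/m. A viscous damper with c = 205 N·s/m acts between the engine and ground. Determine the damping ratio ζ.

0.0459

ω_n = √(k/m) = √(20600/242) = 9.226 rad/s.
Critical damping c_c = 2√(k·m) = 2√(20600 × 242) = 4466 N·s/m, so ζ = c/c_c = 205/4466 = 0.04591.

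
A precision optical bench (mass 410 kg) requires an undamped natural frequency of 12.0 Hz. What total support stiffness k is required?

ω_n = 2πf_n = 2π × 12.0 = 75.40 rad/s.
k = m·ω_n² = 410 × 75.40² = 410 × 5685 = 2331000 N/m.

2330000 N/m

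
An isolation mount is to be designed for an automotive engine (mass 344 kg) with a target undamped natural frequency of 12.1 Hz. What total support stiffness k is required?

1990000 N/m

ω_n = 2πf_n = 2π × 12.1 = 76.03 rad/s.
k = m·ω_n² = 344 × 76.03² = 344 × 5780 = 1988000 N/m.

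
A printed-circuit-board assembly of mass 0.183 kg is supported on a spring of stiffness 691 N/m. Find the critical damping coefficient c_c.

22.5 N·s/m

c_c = 2√(k·m) = 2√(691.0 × 0.183) = 2 × 11.25 = 22.49 N·s/m.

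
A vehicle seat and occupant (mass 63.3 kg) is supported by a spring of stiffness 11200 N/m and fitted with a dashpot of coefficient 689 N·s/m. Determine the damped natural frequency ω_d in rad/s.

12.1 rad/s

ω_n = √(k/m) = √(11200/63.3) = 13.30 rad/s.
Critical damping c_c = 2√(k·m) = 2√(11200 × 63.3) = 1684 N·s/m, so ζ = c/c_c = 689/1684 = 0.4091.
ω_d = ω_n√(1 − ζ²) = 13.30 × √(1 − 0.167) = 12.14 rad/s.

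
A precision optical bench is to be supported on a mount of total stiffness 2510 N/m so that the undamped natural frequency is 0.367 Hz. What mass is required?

ω_n = 2πf_n = 2π × 0.367 = 2.306 rad/s.
m = k/ω_n² = 2510/2.306² = 2510/5.317 = 472.0 kg.

472 kg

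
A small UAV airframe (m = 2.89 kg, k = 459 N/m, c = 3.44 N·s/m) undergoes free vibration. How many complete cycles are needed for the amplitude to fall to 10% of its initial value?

8 cycles

ζ = c/(2√(km)) = 3.44/(2√(459 × 2.89)) = 3.44/72.84 = 0.04723.
Logarithmic decrement δ = 2πζ/√(1 − ζ²) = 2π × 0.04723/√(1 − 0.00223) = 0.2971.
x_n/x₀ = e^(−nδ) ≤ 0.1; take ln: n ≥ ln(1/0.1)/δ = 2.303/0.2971 = 7.751.
So 8 complete cycles are required.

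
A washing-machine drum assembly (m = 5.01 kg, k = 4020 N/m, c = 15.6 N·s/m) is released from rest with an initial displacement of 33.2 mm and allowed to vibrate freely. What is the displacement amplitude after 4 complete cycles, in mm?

8.32 mm

ζ = c/(2√(km)) = 15.6/(2√(4020 × 5.01)) = 15.6/283.8 = 0.05496.
Logarithmic decrement δ = 2πζ/√(1 − ζ²) = 2π × 0.05496/√(1 − 0.00302) = 0.3459.
After n cycles, x_n/x₀ = e^(−nδ), so x_4 = 33.2 × e^(−4 × 0.3459) = 33.2 × 0.2507 = 8.324 mm.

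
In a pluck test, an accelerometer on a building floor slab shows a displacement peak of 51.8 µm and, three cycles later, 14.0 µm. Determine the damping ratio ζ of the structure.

Logarithmic decrement δ = (1/n)·ln(x₀/x_n) = (1/3)·ln(51.8/14.0) = (1/3)·ln(3.700) = 0.4361.
ζ = δ/√(4π² + δ²) = 0.4361/√(39.48 + 0.190) = 0.4361/6.298 = 0.06924.

0.0692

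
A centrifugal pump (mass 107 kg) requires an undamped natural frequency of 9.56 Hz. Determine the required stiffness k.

386000 N/m

ω_n = 2πf_n = 2π × 9.56 = 60.07 rad/s.
k = m·ω_n² = 107 × 60.07² = 107 × 3608 = 386100 N/m.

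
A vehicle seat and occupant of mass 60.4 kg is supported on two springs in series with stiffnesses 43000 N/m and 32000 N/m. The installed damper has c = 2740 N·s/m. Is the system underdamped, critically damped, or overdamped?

Series springs: 1/k_eq = 1/43000 + 1/32000 = 5.451×10^-5, so k_eq = 18350 N/m.
c_c = 2√(k_eq·m) = 2105 N·s/m; ζ = c/c_c = 2740/2105 = 1.30.
Since ζ > 1 the system is overdamped.

overdamped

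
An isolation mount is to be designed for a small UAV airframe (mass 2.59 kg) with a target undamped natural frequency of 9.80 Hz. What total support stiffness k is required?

9820 N/m

ω_n = 2πf_n = 2π × 9.80 = 61.58 rad/s.
k = m·ω_n² = 2.59 × 61.58² = 2.59 × 3792 = 9820 N/m.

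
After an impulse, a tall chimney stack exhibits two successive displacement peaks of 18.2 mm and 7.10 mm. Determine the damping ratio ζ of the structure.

Logarithmic decrement δ = (1/n)·ln(x₀/x_n) = (1/1)·ln(18.2/7.10) = (1/1)·ln(2.563) = 0.9413.
ζ = δ/√(4π² + δ²) = 0.9413/√(39.48 + 0.886) = 0.9413/6.353 = 0.1482.

0.148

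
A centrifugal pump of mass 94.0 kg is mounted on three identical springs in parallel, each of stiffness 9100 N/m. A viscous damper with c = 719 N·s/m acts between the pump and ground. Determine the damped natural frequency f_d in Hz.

Parallel springs add: k_eq = 3 × 9100 = 27300 N/m.
ω_n = √(k_eq/m) = √(27300/94.0) = 17.04 rad/s.
Critical damping c_c = 2√(k_eq·m) = 2√(27300 × 94.0) = 3204 N·s/m, so ζ = c/c_c = 719/3204 = 0.2244.
ω_d = ω_n√(1 − ζ²) = 17.04 × √(1 − 0.0504) = 16.61 rad/s.
f_d = ω_d/(2π) = 2.643 Hz.

2.64 Hz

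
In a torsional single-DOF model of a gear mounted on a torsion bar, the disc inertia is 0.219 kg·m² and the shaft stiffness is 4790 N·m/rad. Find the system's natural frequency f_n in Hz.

23.5 Hz

ω_n = √(k_t/J) = √(4790/0.219) = √21870 = 147.9 rad/s.
f_n = ω_n/(2π) = 147.9/6.283 = 23.54 Hz.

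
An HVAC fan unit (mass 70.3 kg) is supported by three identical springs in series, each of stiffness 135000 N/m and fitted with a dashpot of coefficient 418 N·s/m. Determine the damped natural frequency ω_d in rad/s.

Series springs: 1/k_eq = 3/135000, so k_eq = 135000/3 = 45000 N/m.
ω_n = √(k_eq/m) = √(45000/70.3) = 25.30 rad/s.
Critical damping c_c = 2√(k_eq·m) = 2√(45000 × 70.3) = 3557 N·s/m, so ζ = c/c_c = 418/3557 = 0.1175.
ω_d = ω_n√(1 − ζ²) = 25.30 × √(1 − 0.0138) = 25.13 rad/s.

25.1 rad/s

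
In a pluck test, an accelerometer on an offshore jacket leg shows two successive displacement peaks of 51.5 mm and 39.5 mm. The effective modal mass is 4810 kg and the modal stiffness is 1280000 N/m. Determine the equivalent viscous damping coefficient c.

Logarithmic decrement δ = (1/n)·ln(x₀/x_n) = (1/1)·ln(51.5/39.5) = (1/1)·ln(1.304) = 0.2653.
ζ = δ/√(4π² + δ²) = 0.2653/√(39.48 + 0.0704) = 0.2653/6.289 = 0.04218.
c = ζ · 2√(km) = 0.04218 × 2√(1280000 × 4810) = 0.04218 × 156900 = 6620 N·s/m.

6620 N·s/m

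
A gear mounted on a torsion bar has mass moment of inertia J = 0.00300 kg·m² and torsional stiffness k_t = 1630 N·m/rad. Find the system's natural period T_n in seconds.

0.00852 s

ω_n = √(k_t/J) = √(1630/0.00300) = √543300 = 737.1 rad/s.
T_n = 2π/ω_n = 6.283/737.1 = 0.008524 s.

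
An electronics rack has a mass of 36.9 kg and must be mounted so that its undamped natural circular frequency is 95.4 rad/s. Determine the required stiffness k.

k = m·ω_n² = 36.9 × 95.40² = 36.9 × 9101 = 335800 N/m.

336000 N/m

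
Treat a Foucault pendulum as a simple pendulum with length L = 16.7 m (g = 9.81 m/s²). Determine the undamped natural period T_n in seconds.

For a simple pendulum ω_n = √(g/L) = √(9.81/16.7) = √0.5874 = 0.7664 rad/s.
T_n = 2π/ω_n = 6.283/0.7664 = 8.198 s.

8.20 s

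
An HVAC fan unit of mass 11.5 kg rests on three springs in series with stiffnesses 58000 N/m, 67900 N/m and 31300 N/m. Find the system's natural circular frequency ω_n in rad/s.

Series springs: 1/k_eq = 1/58000 + 1/67900 + 1/31300 = 6.392×10^-5, so k_eq = 15650 N/m.
ω_n = √(k_eq/m) = √(15650/11.5) = √1360 = 36.88 rad/s.

36.9 rad/s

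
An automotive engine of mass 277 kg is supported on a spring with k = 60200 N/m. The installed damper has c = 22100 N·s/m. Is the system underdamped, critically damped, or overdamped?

c_c = 2√(k·m) = 8167 N·s/m; ζ = c/c_c = 22100/8167 = 2.71.
Since ζ > 1 the system is overdamped.

overdamped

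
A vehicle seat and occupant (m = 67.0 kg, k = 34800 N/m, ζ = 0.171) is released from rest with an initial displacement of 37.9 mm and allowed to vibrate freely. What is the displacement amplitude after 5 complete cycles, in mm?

0.162 mm

Logarithmic decrement δ = 2πζ/√(1 − ζ²) = 2π × 0.1710/√(1 − 0.0292) = 1.090.
After n cycles, x_n/x₀ = e^(−nδ), so x_5 = 37.9 × e^(−5 × 1.090) = 37.9 × 0.004286 = 0.1624 mm.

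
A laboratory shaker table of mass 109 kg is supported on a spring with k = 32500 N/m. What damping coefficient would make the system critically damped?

3760 N·s/m

c_c = 2√(k·m) = 2√(32500 × 109) = 2 × 1882 = 3764 N·s/m.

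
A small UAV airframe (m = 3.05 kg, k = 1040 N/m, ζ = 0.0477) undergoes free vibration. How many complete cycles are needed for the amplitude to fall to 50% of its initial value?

3 cycles

Logarithmic decrement δ = 2πζ/√(1 − ζ²) = 2π × 0.04770/√(1 − 0.00228) = 0.3000.
x_n/x₀ = e^(−nδ) ≤ 0.5; take ln: n ≥ ln(1/0.5)/δ = 0.6931/0.3000 = 2.310.
So 3 complete cycles are required.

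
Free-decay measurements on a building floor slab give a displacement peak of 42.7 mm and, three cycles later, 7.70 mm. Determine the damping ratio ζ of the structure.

0.0905

Logarithmic decrement δ = (1/n)·ln(x₀/x_n) = (1/3)·ln(42.7/7.70) = (1/3)·ln(5.545) = 0.5710.
ζ = δ/√(4π² + δ²) = 0.5710/√(39.48 + 0.326) = 0.5710/6.309 = 0.09050.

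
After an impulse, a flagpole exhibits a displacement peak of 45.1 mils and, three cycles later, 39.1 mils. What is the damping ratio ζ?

0.00757

Logarithmic decrement δ = (1/n)·ln(x₀/x_n) = (1/3)·ln(45.1/39.1) = (1/3)·ln(1.153) = 0.04759.
ζ = δ/√(4π² + δ²) = 0.04759/√(39.48 + 0.00226) = 0.04759/6.283 = 0.007573.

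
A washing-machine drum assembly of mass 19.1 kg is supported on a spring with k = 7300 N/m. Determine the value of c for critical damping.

c_c = 2√(k·m) = 2√(7300 × 19.1) = 2 × 373.4 = 746.8 N·s/m.

747 N·s/m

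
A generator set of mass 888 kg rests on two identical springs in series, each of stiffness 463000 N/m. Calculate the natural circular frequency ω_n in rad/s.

Series springs: 1/k_eq = 2/463000, so k_eq = 463000/2 = 231500 N/m.
ω_n = √(k_eq/m) = √(231500/888) = √260.7 = 16.15 rad/s.

16.1 rad/s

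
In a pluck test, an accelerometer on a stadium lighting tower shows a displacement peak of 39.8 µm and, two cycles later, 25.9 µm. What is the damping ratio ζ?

Logarithmic decrement δ = (1/n)·ln(x₀/x_n) = (1/2)·ln(39.8/25.9) = (1/2)·ln(1.537) = 0.2148.
ζ = δ/√(4π² + δ²) = 0.2148/√(39.48 + 0.0461) = 0.2148/6.287 = 0.03417.

0.0342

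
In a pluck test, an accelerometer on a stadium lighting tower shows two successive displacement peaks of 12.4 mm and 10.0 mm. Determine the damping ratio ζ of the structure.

0.0342

Logarithmic decrement δ = (1/n)·ln(x₀/x_n) = (1/1)·ln(12.4/10.0) = (1/1)·ln(1.240) = 0.2151.
ζ = δ/√(4π² + δ²) = 0.2151/√(39.48 + 0.0463) = 0.2151/6.287 = 0.03422.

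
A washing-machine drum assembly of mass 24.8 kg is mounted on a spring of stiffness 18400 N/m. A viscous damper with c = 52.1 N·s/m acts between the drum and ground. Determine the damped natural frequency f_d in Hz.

4.33 Hz

ω_n = √(k/m) = √(18400/24.8) = 27.24 rad/s.
Critical damping c_c = 2√(k·m) = 2√(18400 × 24.8) = 1351 N·s/m, so ζ = c/c_c = 52.1/1351 = 0.03856.
ω_d = ω_n√(1 − ζ²) = 27.24 × √(1 − 0.00149) = 27.22 rad/s.
f_d = ω_d/(2π) = 4.332 Hz.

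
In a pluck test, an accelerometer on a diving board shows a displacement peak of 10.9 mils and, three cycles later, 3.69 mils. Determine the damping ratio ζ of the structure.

Logarithmic decrement δ = (1/n)·ln(x₀/x_n) = (1/3)·ln(10.9/3.69) = (1/3)·ln(2.954) = 0.3610.
ζ = δ/√(4π² + δ²) = 0.3610/√(39.48 + 0.130) = 0.3610/6.294 = 0.05737.

0.0574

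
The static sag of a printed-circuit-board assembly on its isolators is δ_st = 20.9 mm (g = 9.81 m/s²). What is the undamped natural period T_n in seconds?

ω_n = √(g/δ_st) = √(9.81/0.0209) = √469.4 = 21.67 rad/s.
T_n = 2π/ω_n = 6.283/21.67 = 0.2900 s.

0.290 s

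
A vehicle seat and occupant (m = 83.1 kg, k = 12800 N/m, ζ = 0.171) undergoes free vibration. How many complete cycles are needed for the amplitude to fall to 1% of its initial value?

5 cycles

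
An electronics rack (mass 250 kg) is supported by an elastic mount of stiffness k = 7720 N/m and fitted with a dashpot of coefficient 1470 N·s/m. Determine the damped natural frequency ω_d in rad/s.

4.72 rad/s

ω_n = √(k/m) = √(7720/250) = 5.557 rad/s.
Critical damping c_c = 2√(k·m) = 2√(7720 × 250) = 2778 N·s/m, so ζ = c/c_c = 1470/2778 = 0.5291.
ω_d = ω_n√(1 − ζ²) = 5.557 × √(1 − 0.280) = 4.716 rad/s.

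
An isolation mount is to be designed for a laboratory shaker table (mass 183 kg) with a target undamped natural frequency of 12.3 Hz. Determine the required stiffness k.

ω_n = 2πf_n = 2π × 12.3 = 77.28 rad/s.
k = m·ω_n² = 183 × 77.28² = 183 × 5973 = 1093000 N/m.

1090000 N/m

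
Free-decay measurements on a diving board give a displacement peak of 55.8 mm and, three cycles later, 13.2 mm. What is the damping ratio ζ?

Logarithmic decrement δ = (1/n)·ln(x₀/x_n) = (1/3)·ln(55.8/13.2) = (1/3)·ln(4.227) = 0.4805.
ζ = δ/√(4π² + δ²) = 0.4805/√(39.48 + 0.231) = 0.4805/6.302 = 0.07625.

0.0763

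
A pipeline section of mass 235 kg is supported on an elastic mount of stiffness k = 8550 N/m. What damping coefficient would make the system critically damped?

2830 N·s/m

c_c = 2√(k·m) = 2√(8550 × 235) = 2 × 1417 = 2835 N·s/m.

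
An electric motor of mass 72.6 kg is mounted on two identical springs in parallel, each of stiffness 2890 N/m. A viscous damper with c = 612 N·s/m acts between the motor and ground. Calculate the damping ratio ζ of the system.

0.472

Parallel springs add: k_eq = 2 × 2890 = 5780 N/m.
ω_n = √(k_eq/m) = √(5780/72.6) = 8.923 rad/s.
Critical damping c_c = 2√(k_eq·m) = 2√(5780 × 72.6) = 1296 N·s/m, so ζ = c/c_c = 612/1296 = 0.4724.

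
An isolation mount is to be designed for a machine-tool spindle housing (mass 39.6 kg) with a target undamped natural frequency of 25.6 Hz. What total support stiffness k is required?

1020000 N/m

ω_n = 2πf_n = 2π × 25.6 = 160.8 rad/s.
k = m·ω_n² = 39.6 × 160.8² = 39.6 × 25870 = 1025000 N/m.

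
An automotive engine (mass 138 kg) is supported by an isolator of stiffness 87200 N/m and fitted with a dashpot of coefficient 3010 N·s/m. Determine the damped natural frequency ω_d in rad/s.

22.6 rad/s

ω_n = √(k/m) = √(87200/138) = 25.14 rad/s.
Critical damping c_c = 2√(k·m) = 2√(87200 × 138) = 6938 N·s/m, so ζ = c/c_c = 3010/6938 = 0.4338.
ω_d = ω_n√(1 − ζ²) = 25.14 × √(1 − 0.188) = 22.65 rad/s.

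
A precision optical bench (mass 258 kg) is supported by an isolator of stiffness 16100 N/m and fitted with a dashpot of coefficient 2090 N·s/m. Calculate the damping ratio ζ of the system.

0.513

ω_n = √(k/m) = √(16100/258) = 7.900 rad/s.
Critical damping c_c = 2√(k·m) = 2√(16100 × 258) = 4076 N·s/m, so ζ = c/c_c = 2090/4076 = 0.5127.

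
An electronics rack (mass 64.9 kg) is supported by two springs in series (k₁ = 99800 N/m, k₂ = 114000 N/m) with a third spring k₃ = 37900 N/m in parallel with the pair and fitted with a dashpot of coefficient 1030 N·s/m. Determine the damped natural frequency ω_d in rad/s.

36.6 rad/s

Series pair: k_s = k₁k₂/(k₁+k₂) = (99800)(114000)/(99800 + 114000) = 53210 N/m. In parallel with k₃: k_eq = 53210 + 37900 = 91110 N/m.
ω_n = √(k_eq/m) = √(91110/64.9) = 37.47 rad/s.
Critical damping c_c = 2√(k_eq·m) = 2√(91110 × 64.9) = 4863 N·s/m, so ζ = c/c_c = 1030/4863 = 0.2118.
ω_d = ω_n√(1 − ζ²) = 37.47 × √(1 − 0.0449) = 36.62 rad/s.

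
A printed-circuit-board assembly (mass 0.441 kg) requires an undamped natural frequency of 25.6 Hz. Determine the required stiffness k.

ω_n = 2πf_n = 2π × 25.6 = 160.8 rad/s.
k = m·ω_n² = 0.441 × 160.8² = 0.441 × 25870 = 11410 N/m.

11400 N/m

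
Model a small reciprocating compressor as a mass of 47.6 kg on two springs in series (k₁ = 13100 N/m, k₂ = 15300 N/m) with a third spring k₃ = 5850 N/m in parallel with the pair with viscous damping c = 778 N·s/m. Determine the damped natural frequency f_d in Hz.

2.28 Hz

Series pair: k_s = k₁k₂/(k₁+k₂) = (13100)(15300)/(13100 + 15300) = 7057 N/m. In parallel with k₃: k_eq = 7057 + 5850 = 12910 N/m.
ω_n = √(k_eq/m) = √(12910/47.6) = 16.47 rad/s.
Critical damping c_c = 2√(k_eq·m) = 2√(12910 × 47.6) = 1568 N·s/m, so ζ = c/c_c = 778/1568 = 0.4963.
ω_d = ω_n√(1 − ζ²) = 16.47 × √(1 − 0.246) = 14.30 rad/s.
f_d = ω_d/(2π) = 2.275 Hz.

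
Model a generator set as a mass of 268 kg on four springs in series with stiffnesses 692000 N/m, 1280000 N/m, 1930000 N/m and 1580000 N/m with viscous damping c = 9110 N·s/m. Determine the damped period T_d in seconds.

0.220 s

Series springs: 1/k_eq = 1/692000 + 1/1280000 + 1/1930000 + 1/1580000 = 3.377×10^-6, so k_eq = 296100 N/m.
ω_n = √(k_eq/m) = √(296100/268) = 33.24 rad/s.
Critical damping c_c = 2√(k_eq·m) = 2√(296100 × 268) = 17820 N·s/m, so ζ = c/c_c = 9110/17820 = 0.5113.
ω_d = ω_n√(1 − ζ²) = 33.24 × √(1 − 0.261) = 28.56 rad/s.
T_d = 2π/ω_d = 0.2200 s.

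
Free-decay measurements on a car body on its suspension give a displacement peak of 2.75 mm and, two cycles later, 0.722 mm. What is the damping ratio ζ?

0.106

Logarithmic decrement δ = (1/n)·ln(x₀/x_n) = (1/2)·ln(2.75/0.722) = (1/2)·ln(3.809) = 0.6687.
ζ = δ/√(4π² + δ²) = 0.6687/√(39.48 + 0.447) = 0.6687/6.319 = 0.1058.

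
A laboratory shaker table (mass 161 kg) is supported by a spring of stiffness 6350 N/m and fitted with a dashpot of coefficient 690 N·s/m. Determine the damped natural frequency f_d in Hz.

ω_n = √(k/m) = √(6350/161) = 6.280 rad/s.
Critical damping c_c = 2√(k·m) = 2√(6350 × 161) = 2022 N·s/m, so ζ = c/c_c = 690/2022 = 0.3412.
ω_d = ω_n√(1 − ζ²) = 6.280 × √(1 − 0.116) = 5.903 rad/s.
f_d = ω_d/(2π) = 0.9395 Hz.

0.940 Hz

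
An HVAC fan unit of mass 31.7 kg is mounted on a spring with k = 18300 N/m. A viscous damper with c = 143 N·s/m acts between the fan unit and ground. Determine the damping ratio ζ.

0.0939

ω_n = √(k/m) = √(18300/31.7) = 24.03 rad/s.
Critical damping c_c = 2√(k·m) = 2√(18300 × 31.7) = 1523 N·s/m, so ζ = c/c_c = 143/1523 = 0.09388.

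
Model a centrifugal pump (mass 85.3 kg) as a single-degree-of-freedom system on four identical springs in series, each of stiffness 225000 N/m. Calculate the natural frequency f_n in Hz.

Series springs: 1/k_eq = 4/225000, so k_eq = 225000/4 = 56250 N/m.
ω_n = √(k_eq/m) = √(56250/85.3) = √659.4 = 25.68 rad/s.
f_n = ω_n/(2π) = 25.68/6.283 = 4.087 Hz.

4.09 Hz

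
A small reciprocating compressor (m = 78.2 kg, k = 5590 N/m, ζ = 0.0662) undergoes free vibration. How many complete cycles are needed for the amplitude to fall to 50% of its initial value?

Logarithmic decrement δ = 2πζ/√(1 − ζ²) = 2π × 0.06620/√(1 − 0.00438) = 0.4169.
x_n/x₀ = e^(−nδ) ≤ 0.5; take ln: n ≥ ln(1/0.5)/δ = 0.6931/0.4169 = 1.663.
So 2 complete cycles are required.

2 cycles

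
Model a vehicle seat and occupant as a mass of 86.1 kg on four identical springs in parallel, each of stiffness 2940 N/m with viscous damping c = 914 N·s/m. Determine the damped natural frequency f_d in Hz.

1.66 Hz

Parallel springs add: k_eq = 4 × 2940 = 11760 N/m.
ω_n = √(k_eq/m) = √(11760/86.1) = 11.69 rad/s.
Critical damping c_c = 2√(k_eq·m) = 2√(11760 × 86.1) = 2012 N·s/m, so ζ = c/c_c = 914/2012 = 0.4542.
ω_d = ω_n√(1 − ζ²) = 11.69 × √(1 − 0.206) = 10.41 rad/s.
f_d = ω_d/(2π) = 1.657 Hz.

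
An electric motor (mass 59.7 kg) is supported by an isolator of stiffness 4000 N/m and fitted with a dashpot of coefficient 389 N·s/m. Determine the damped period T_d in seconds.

0.837 s

ω_n = √(k/m) = √(4000/59.7) = 8.185 rad/s.
Critical damping c_c = 2√(k·m) = 2√(4000 × 59.7) = 977.3 N·s/m, so ζ = c/c_c = 389/977.3 = 0.3980.
ω_d = ω_n√(1 − ζ²) = 8.185 × √(1 − 0.158) = 7.509 rad/s.
T_d = 2π/ω_d = 0.8367 s.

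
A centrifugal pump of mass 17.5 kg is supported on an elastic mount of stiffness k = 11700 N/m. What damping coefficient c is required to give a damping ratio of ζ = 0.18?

c_c = 2√(k·m) = 2√(11700 × 17.5) = 905.0 N·s/m.
c = ζ·c_c = 0.18 × 905.0 = 162.9 N·s/m.

163 N·s/m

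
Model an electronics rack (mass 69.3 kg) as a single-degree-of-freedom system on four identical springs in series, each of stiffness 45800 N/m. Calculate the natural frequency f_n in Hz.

Series springs: 1/k_eq = 4/45800, so k_eq = 45800/4 = 11450 N/m.
ω_n = √(k_eq/m) = √(11450/69.3) = √165.2 = 12.85 rad/s.
f_n = ω_n/(2π) = 12.85/6.283 = 2.046 Hz.

2.05 Hz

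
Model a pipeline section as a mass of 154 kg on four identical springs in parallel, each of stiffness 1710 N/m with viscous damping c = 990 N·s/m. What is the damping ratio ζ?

Parallel springs add: k_eq = 4 × 1710 = 6840 N/m.
ω_n = √(k_eq/m) = √(6840/154) = 6.665 rad/s.
Critical damping c_c = 2√(k_eq·m) = 2√(6840 × 154) = 2053 N·s/m, so ζ = c/c_c = 990/2053 = 0.4823.

0.482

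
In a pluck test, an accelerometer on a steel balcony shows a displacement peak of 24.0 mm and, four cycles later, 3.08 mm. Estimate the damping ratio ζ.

Logarithmic decrement δ = (1/n)·ln(x₀/x_n) = (1/4)·ln(24.0/3.08) = (1/4)·ln(7.792) = 0.5133.
ζ = δ/√(4π² + δ²) = 0.5133/√(39.48 + 0.263) = 0.5133/6.304 = 0.08142.

0.0814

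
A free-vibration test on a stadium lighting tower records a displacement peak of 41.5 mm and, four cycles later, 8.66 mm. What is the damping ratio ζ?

0.0622

Logarithmic decrement δ = (1/n)·ln(x₀/x_n) = (1/4)·ln(41.5/8.66) = (1/4)·ln(4.792) = 0.3917.
ζ = δ/√(4π² + δ²) = 0.3917/√(39.48 + 0.153) = 0.3917/6.295 = 0.06223.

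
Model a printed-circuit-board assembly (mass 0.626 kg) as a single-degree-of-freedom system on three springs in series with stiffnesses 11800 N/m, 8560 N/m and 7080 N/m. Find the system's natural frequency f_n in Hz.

Series springs: 1/k_eq = 1/11800 + 1/8560 + 1/7080 = 0.0003428, so k_eq = 2917 N/m.
ω_n = √(k_eq/m) = √(2917/0.626) = √4660 = 68.26 rad/s.
f_n = ω_n/(2π) = 68.26/6.283 = 10.86 Hz.

10.9 Hz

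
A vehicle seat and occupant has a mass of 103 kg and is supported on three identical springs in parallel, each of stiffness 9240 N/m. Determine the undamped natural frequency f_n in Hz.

Parallel springs add: k_eq = 3 × 9240 = 27720 N/m.
ω_n = √(k_eq/m) = √(27720/103) = √269.1 = 16.41 rad/s.
f_n = ω_n/(2π) = 16.41/6.283 = 2.611 Hz.

2.61 Hz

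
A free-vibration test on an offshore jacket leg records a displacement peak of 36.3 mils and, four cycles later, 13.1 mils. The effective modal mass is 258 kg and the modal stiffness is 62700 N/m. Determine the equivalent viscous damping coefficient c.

326 N·s/m

Logarithmic decrement δ = (1/n)·ln(x₀/x_n) = (1/4)·ln(36.3/13.1) = (1/4)·ln(2.771) = 0.2548.
ζ = δ/√(4π² + δ²) = 0.2548/√(39.48 + 0.0649) = 0.2548/6.288 = 0.04052.
c = ζ · 2√(km) = 0.04052 × 2√(62700 × 258) = 0.04052 × 8044 = 325.9 N·s/m.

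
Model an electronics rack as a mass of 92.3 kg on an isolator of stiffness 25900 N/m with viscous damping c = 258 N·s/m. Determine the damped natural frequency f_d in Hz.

2.66 Hz

ω_n = √(k/m) = √(25900/92.3) = 16.75 rad/s.
Critical damping c_c = 2√(k·m) = 2√(25900 × 92.3) = 3092 N·s/m, so ζ = c/c_c = 258/3092 = 0.08343.
ω_d = ω_n√(1 − ζ²) = 16.75 × √(1 − 0.00696) = 16.69 rad/s.
f_d = ω_d/(2π) = 2.657 Hz.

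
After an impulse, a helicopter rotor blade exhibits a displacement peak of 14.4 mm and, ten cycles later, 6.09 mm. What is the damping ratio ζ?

Logarithmic decrement δ = (1/n)·ln(x₀/x_n) = (1/10)·ln(14.4/6.09) = (1/10)·ln(2.365) = 0.08606.
ζ = δ/√(4π² + δ²) = 0.08606/√(39.48 + 0.00741) = 0.08606/6.284 = 0.01370.

0.0137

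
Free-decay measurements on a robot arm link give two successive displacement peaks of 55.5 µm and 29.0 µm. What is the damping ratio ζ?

0.103

Logarithmic decrement δ = (1/n)·ln(x₀/x_n) = (1/1)·ln(55.5/29.0) = (1/1)·ln(1.914) = 0.6491.
ζ = δ/√(4π² + δ²) = 0.6491/√(39.48 + 0.421) = 0.6491/6.317 = 0.1028.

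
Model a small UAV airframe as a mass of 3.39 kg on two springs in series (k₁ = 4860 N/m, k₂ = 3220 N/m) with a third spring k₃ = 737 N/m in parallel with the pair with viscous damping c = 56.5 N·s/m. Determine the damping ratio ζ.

0.297

Series pair: k_s = k₁k₂/(k₁+k₂) = (4860)(3220)/(4860 + 3220) = 1937 N/m. In parallel with k₃: k_eq = 1937 + 737 = 2674 N/m.
ω_n = √(k_eq/m) = √(2674/3.39) = 28.08 rad/s.
Critical damping c_c = 2√(k_eq·m) = 2√(2674 × 3.39) = 190.4 N·s/m, so ζ = c/c_c = 56.5/190.4 = 0.2967.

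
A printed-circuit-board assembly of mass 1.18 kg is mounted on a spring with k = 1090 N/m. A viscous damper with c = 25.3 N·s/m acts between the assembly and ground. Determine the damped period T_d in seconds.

0.221 s

ω_n = √(k/m) = √(1090/1.18) = 30.39 rad/s.
Critical damping c_c = 2√(k·m) = 2√(1090 × 1.18) = 71.73 N·s/m, so ζ = c/c_c = 25.3/71.73 = 0.3527.
ω_d = ω_n√(1 − ζ²) = 30.39 × √(1 − 0.124) = 28.44 rad/s.
T_d = 2π/ω_d = 0.2209 s.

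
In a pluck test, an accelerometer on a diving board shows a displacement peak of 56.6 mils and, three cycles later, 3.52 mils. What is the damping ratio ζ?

Logarithmic decrement δ = (1/n)·ln(x₀/x_n) = (1/3)·ln(56.6/3.52) = (1/3)·ln(16.08) = 0.9258.
ζ = δ/√(4π² + δ²) = 0.9258/√(39.48 + 0.857) = 0.9258/6.351 = 0.1458.

0.146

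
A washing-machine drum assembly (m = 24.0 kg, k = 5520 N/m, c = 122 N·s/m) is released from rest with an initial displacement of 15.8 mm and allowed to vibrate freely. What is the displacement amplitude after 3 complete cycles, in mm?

0.641 mm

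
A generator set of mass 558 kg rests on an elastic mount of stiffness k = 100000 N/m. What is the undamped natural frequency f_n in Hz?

2.13 Hz

ω_n = √(k/m) = √(100000/558) = √179.2 = 13.39 rad/s.
f_n = ω_n/(2π) = 13.39/6.283 = 2.131 Hz.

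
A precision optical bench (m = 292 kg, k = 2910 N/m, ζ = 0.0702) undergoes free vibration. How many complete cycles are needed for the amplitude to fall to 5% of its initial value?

Logarithmic decrement δ = 2πζ/√(1 − ζ²) = 2π × 0.07020/√(1 − 0.00493) = 0.4422.
x_n/x₀ = e^(−nδ) ≤ 0.05; take ln: n ≥ ln(1/0.05)/δ = 2.996/0.4422 = 6.775.
So 7 complete cycles are required.

7 cycles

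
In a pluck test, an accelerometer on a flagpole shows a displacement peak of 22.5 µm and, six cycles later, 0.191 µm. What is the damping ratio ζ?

Logarithmic decrement δ = (1/n)·ln(x₀/x_n) = (1/6)·ln(22.5/0.191) = (1/6)·ln(117.8) = 0.7948.
ζ = δ/√(4π² + δ²) = 0.7948/√(39.48 + 0.632) = 0.7948/6.333 = 0.1255.

0.126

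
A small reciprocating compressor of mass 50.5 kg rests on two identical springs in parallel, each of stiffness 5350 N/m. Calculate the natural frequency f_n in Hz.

2.32 Hz

Parallel springs add: k_eq = 2 × 5350 = 10700 N/m.
ω_n = √(k_eq/m) = √(10700/50.5) = √211.9 = 14.56 rad/s.
f_n = ω_n/(2π) = 14.56/6.283 = 2.317 Hz.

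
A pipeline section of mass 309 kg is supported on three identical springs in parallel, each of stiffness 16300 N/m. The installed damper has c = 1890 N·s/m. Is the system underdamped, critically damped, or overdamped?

Parallel springs add: k_eq = 3 × 16300 = 48900 N/m.
c_c = 2√(k_eq·m) = 7774 N·s/m; ζ = c/c_c = 1890/7774 = 0.243.
Since ζ < 1 the system is underdamped.

underdamped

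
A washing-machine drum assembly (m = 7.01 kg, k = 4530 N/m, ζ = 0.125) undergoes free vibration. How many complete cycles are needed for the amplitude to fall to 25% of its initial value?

Logarithmic decrement δ = 2πζ/√(1 − ζ²) = 2π × 0.1250/√(1 − 0.0156) = 0.7916.
x_n/x₀ = e^(−nδ) ≤ 0.25; take ln: n ≥ ln(1/0.25)/δ = 1.386/0.7916 = 1.751.
So 2 complete cycles are required.

2 cycles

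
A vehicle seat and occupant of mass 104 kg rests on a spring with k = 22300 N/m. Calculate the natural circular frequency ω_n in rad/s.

14.6 rad/s

ω_n = √(k/m) = √(22300/104) = √214.4 = 14.64 rad/s.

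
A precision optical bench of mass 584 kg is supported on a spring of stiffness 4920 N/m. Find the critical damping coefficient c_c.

c_c = 2√(k·m) = 2√(4920 × 584) = 2 × 1695 = 3390 N·s/m.

3390 N·s/m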